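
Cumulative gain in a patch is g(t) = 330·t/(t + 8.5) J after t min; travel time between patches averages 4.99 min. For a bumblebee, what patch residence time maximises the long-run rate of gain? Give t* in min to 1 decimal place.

By the marginal value theorem, leave when the instantaneous gain rate g'(t) equals the habitat-wide average g(t)/(T + t).
g'(t) = 330·8.5/(t + 8.5)². Setting 330·8.5/(t+8.5)² = 330t/[(t+8.5)(4.99+t)] gives 8.5(4.99+t) = t(t+8.5), so t² = 8.5×4.99 = 42.41.
t* = √42.41 = 6.513 min.

6.5 min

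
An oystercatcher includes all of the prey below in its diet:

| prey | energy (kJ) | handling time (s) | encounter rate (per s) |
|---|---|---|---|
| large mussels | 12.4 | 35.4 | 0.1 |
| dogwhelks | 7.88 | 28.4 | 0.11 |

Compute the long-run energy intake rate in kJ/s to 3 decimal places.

0.275 kJ/s

R = Σλ_iE_i / (1 + Σλ_ih_i)
Numerator: 0.1×12.4 + 0.11×7.88 = 2.107
Denominator: 1 + 0.1×35.4 + 0.11×28.4 = 7.664
R = 2.107/7.664 = 0.2749 kJ/s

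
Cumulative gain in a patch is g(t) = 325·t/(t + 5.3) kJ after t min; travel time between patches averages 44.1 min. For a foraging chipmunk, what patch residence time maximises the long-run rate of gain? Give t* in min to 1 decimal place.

15.3 min

By the marginal value theorem, leave when the instantaneous gain rate g'(t) equals the habitat-wide average g(t)/(T + t).
g'(t) = 325·5.3/(t + 5.3)². Setting 325·5.3/(t+5.3)² = 325t/[(t+5.3)(44.1+t)] gives 5.3(44.1+t) = t(t+5.3), so t² = 5.3×44.1 = 233.7.
t* = √233.7 = 15.29 min.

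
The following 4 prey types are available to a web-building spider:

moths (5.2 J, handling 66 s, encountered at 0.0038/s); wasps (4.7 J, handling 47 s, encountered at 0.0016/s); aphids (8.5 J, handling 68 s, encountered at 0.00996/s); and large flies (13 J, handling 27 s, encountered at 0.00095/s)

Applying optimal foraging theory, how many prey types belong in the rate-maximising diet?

E/h in descending order: large flies 0.481, aphids 0.125, wasps 0.1, moths 0.0788 J/s. The optimal diet is the largest prefix of this list for which every included type satisfies E_i/h_i > R on the types above it.
Rate on top 1: 0.01204. aphids: 0.125 > 0.01204 → include.
Rate on top 2: 0.05697. wasps: 0.1 > 0.05697 → include.
Rate on top 3: 0.05879. moths: 0.0788 > 0.05879 → include.
Optimal diet: large flies, aphids, wasps, moths — 4 of 4 types.

4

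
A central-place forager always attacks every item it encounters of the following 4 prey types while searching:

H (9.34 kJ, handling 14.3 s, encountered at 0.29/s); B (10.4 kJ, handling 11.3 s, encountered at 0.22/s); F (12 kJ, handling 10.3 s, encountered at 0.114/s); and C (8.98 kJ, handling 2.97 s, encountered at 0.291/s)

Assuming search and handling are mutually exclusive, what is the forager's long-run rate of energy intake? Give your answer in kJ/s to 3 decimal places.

0.928 kJ/s

R = Σλ_iE_i / (1 + Σλ_ih_i)
Numerator: 0.29×9.34 + 0.22×10.4 + 0.114×12 + 0.291×8.98 = 8.978
Denominator: 1 + 0.29×14.3 + 0.22×11.3 + 0.114×10.3 + 0.291×2.97 = 9.671
R = 8.978/9.671 = 0.9283 kJ/s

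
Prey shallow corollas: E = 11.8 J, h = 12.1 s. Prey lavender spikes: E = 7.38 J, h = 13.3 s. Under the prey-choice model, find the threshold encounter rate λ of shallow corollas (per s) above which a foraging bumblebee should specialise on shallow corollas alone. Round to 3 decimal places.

0.109 per s

Drop lavender spikes once their profitability E₂/h₂ falls below the rate achievable on shallow corollas alone: E₂/h₂ = λE₁/(1 + λh₁).
Solve for λ: λE₁h₂ = E₂(1 + λh₁) → λ(E₁h₂ − E₂h₁) = E₂ → λ = E₂/(E₁h₂ − E₂h₁).
λ = 7.38/(11.8×13.3 − 7.38×12.1) = 7.38/67.64 = 0.1091 per s.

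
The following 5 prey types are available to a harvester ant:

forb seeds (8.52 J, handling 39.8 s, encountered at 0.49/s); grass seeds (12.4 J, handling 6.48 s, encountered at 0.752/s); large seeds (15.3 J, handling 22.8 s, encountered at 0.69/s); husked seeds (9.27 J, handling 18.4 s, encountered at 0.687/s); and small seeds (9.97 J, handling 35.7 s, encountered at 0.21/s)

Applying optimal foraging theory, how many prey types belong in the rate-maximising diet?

Profitabilities (E/h, J/s): grass seeds 1.91, large seeds 0.671, husked seeds 0.504, small seeds 0.279, forb seeds 0.214. Add prey in this order while the next type's profitability exceeds the intake rate on those already taken.
Rate on top 1: 1.588. large seeds: 0.671 < 1.588 → exclude; stop.
Optimal diet: grass seeds — 1 of 5 types.

1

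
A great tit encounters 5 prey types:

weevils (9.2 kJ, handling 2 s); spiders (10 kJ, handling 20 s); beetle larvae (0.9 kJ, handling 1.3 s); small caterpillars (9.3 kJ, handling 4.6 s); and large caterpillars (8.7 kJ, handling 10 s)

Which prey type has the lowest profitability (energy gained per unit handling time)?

Profitability E/h (kJ/s): weevils = 9.2/2 = 4.6, spiders = 10/20 = 0.5, beetle larvae = 0.9/1.3 = 0.692, small caterpillars = 9.3/4.6 = 2.02, large caterpillars = 8.7/10 = 0.87.
Ranked: weevils > small caterpillars > large caterpillars > beetle larvae > spiders.

spiders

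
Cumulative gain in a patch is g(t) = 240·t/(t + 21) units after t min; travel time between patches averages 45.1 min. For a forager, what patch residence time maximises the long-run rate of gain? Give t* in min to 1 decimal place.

Optimal t* satisfies g'(t*) = g(t*)/(T + t*).
g'(t) = 240·21/(t + 21)². Setting 240·21/(t+21)² = 240t/[(t+21)(45.1+t)] gives 21(45.1+t) = t(t+21), so t² = 21×45.1 = 947.1.
t* = √947.1 = 30.77 min.

30.8 min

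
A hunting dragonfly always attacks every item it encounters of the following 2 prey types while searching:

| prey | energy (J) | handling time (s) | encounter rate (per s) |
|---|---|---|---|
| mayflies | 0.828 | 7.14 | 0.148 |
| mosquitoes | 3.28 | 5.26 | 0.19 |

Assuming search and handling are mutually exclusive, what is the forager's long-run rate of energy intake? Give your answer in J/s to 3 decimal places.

R = Σλ_iE_i / (1 + Σλ_ih_i)
Numerator: 0.148×0.828 + 0.19×3.28 = 0.7457
Denominator: 1 + 0.148×7.14 + 0.19×5.26 = 3.056
R = 0.7457/3.056 = 0.244 J/s

0.244 J/s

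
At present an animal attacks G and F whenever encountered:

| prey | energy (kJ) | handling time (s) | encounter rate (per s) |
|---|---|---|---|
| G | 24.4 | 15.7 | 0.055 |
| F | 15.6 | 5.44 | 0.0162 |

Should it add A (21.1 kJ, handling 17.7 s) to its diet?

Yes

Intake rate on the current diet: R = (0.055×24.4 + 0.0162×15.6) / (1 + 0.055×15.7 + 0.0162×5.44) = 1.595/1.952 = 0.8171 kJ/s.
A: E/h = 21.1/17.7 = 1.192 kJ/s.
1.192 > 0.8171, so adding A raises the average — include it.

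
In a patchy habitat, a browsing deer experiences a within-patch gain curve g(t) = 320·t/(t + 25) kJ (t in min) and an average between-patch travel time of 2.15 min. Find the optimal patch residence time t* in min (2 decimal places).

Maximise g(t)/(T+t): set derivative to zero → g'(t)(T+t) = g(t).
g'(t) = 320·25/(t + 25)². Setting 320·25/(t+25)² = 320t/[(t+25)(2.15+t)] gives 25(2.15+t) = t(t+25), so t² = 25×2.15 = 53.75.
t* = √53.75 = 7.331 min.

7.33 min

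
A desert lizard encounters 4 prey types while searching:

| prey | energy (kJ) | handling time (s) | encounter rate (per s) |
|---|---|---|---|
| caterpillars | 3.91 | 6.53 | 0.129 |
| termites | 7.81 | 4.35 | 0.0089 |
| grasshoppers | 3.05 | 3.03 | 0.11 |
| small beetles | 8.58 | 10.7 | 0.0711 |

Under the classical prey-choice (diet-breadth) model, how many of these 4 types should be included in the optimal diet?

4

Rank by E/h (kJ/s): termites 1.8, grasshoppers 1.01, small beetles 0.802, caterpillars 0.599. Include each in turn until the next type's E/h falls below the running intake rate.
Rate on top 1: 0.06692. grasshoppers: 1.01 > 0.06692 → include.
Rate on top 2: 0.2952. small beetles: 0.802 > 0.2952 → include.
Rate on top 3: 0.4759. caterpillars: 0.599 > 0.4759 → include.
Optimal diet: termites, grasshoppers, small beetles, caterpillars — 4 of 4 types.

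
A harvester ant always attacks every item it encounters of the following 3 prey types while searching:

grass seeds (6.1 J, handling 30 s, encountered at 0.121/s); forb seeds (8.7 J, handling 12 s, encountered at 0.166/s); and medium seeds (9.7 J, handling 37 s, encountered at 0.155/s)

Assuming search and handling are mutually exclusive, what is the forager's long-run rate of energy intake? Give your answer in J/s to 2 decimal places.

0.30 J/s

R = Σλ_iE_i / (1 + Σλ_ih_i)
Numerator: 0.121×6.1 + 0.166×8.7 + 0.155×9.7 = 3.686
Denominator: 1 + 0.121×30 + 0.166×12 + 0.155×37 = 12.36
R = 3.686/12.36 = 0.2983 J/s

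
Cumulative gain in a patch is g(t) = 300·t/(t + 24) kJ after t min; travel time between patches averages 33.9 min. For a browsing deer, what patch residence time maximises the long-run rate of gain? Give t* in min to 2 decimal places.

Optimal t* satisfies g'(t*) = g(t*)/(T + t*).
g'(t) = 300·24/(t + 24)². Setting 300·24/(t+24)² = 300t/[(t+24)(33.9+t)] gives 24(33.9+t) = t(t+24), so t² = 24×33.9 = 813.6.
t* = √813.6 = 28.52 min.

28.52 min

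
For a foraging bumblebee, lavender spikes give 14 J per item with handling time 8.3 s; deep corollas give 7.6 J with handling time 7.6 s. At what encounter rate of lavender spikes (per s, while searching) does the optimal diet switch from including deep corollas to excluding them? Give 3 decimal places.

0.175 per s

At the threshold, the rate on lavender spikes alone equals the profitability of deep corollas: λ·14/(1 + λ·8.3) = 7.6/7.6 = 1.
Rearranging, λ(14 − 1×8.3) = 1, so λ = 1/5.7 = 0.1754 per s.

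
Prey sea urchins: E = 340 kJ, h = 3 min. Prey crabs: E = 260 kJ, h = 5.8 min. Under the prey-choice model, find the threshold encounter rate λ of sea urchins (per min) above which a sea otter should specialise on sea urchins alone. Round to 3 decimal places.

At the threshold, the rate on sea urchins alone equals the profitability of crabs: λ·340/(1 + λ·3) = 260/5.8 = 44.83.
Rearranging, λ(340 − 44.83×3) = 44.83, so λ = 44.83/205.5 = 0.2181 per min.

0.218 per min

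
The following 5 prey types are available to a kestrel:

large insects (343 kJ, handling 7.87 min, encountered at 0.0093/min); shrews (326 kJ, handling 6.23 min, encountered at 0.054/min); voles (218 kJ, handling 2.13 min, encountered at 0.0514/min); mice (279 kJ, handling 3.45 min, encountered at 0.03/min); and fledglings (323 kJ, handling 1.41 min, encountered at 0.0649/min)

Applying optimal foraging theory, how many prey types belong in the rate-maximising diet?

5

Rank by E/h (kJ/min): fledglings 229, voles 102, mice 80.9, shrews 52.3, large insects 43.6. Include each in turn until the next type's E/h falls below the running intake rate.
Rate on top 1: 19.21. voles: 102 > 19.21 → include.
Rate on top 2: 26.78. mice: 80.9 > 26.78 → include.
Rate on top 3: 31.08. shrews: 52.3 > 31.08 → include.
Rate on top 4: 35.43. large insects: 43.6 > 35.43 → include.
Optimal diet: fledglings, voles, mice, shrews, large insects — 5 of 5 types.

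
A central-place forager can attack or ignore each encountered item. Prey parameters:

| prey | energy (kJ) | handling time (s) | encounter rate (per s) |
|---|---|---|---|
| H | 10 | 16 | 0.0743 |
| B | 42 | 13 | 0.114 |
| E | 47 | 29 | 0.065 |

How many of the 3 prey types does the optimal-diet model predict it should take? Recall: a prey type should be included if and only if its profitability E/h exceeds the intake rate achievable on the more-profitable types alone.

1

Profitabilities (E/h, kJ/s): B 3.23, E 1.62, H 0.625. Add prey in this order while the next type's profitability exceeds the intake rate on those already taken.
Rate on top 1: 1.929. E: 1.62 < 1.929 → exclude; stop.
Optimal diet: B — 1 of 3 types.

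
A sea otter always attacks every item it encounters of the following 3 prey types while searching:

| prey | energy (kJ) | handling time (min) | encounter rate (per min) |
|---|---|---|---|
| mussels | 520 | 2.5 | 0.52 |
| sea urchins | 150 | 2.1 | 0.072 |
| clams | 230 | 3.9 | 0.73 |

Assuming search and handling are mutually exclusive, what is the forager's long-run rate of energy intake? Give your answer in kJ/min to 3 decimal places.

R = Σλ_iE_i / (1 + Σλ_ih_i)
Numerator: 0.52×520 + 0.072×150 + 0.73×230 = 449.1
Denominator: 1 + 0.52×2.5 + 0.072×2.1 + 0.73×3.9 = 5.298
R = 449.1/5.298 = 84.76 kJ/min

84.765 kJ/min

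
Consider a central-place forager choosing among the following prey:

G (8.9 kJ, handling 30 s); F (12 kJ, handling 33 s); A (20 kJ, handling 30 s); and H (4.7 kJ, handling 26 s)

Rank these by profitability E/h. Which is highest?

In descending order of E/h:
A: 20/30 = 0.667 kJ/s
F: 12/33 = 0.364 kJ/s
G: 8.9/30 = 0.297 kJ/s
H: 4.7/26 = 0.181 kJ/s

A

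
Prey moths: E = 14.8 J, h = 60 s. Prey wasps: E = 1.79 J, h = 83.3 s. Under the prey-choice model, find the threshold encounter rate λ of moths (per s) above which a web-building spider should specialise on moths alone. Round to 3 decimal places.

At the threshold, the rate on moths alone equals the profitability of wasps: λ·14.8/(1 + λ·60) = 1.79/83.3 = 0.02149.
Rearranging, λ(14.8 − 0.02149×60) = 0.02149, so λ = 0.02149/13.51 = 0.00159 per s.

0.002 per s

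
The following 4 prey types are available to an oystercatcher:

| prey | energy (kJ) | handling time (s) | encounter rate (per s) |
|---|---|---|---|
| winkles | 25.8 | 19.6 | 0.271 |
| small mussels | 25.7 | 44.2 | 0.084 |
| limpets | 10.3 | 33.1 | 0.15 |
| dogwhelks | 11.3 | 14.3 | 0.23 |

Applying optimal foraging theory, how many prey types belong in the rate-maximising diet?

1

E/h in descending order: winkles 1.32, dogwhelks 0.79, small mussels 0.581, limpets 0.311 kJ/s. The optimal diet is the largest prefix of this list for which every included type satisfies E_i/h_i > R on the types above it.
Rate on top 1: 1.108. dogwhelks: 0.79 < 1.108 → exclude; stop.
Optimal diet: winkles — 1 of 4 types.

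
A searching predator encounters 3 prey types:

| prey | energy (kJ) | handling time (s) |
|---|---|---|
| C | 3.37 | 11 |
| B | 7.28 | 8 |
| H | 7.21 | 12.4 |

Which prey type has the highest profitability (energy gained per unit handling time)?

B

Profitability E/h (kJ/s): C = 3.37/11 = 0.306, B = 7.28/8 = 0.91, H = 7.21/12.4 = 0.581.
Ranked: B > H > C.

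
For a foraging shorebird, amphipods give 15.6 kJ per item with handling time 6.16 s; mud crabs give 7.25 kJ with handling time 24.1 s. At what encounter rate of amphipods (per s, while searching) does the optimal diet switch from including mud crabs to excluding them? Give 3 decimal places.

Drop mud crabs once their profitability E₂/h₂ falls below the rate achievable on amphipods alone: E₂/h₂ = λE₁/(1 + λh₁).
Solve for λ: λE₁h₂ = E₂(1 + λh₁) → λ(E₁h₂ − E₂h₁) = E₂ → λ = E₂/(E₁h₂ − E₂h₁).
λ = 7.25/(15.6×24.1 − 7.25×6.16) = 7.25/331.3 = 0.02188 per s.

0.022 per s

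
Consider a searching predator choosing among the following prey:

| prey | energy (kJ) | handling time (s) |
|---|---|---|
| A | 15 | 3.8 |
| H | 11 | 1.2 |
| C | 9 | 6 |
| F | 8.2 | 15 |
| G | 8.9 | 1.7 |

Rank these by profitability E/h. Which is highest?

Profitability E/h (kJ/s): A = 15/3.8 = 3.95, H = 11/1.2 = 9.17, C = 9/6 = 1.5, F = 8.2/15 = 0.547, G = 8.9/1.7 = 5.24.
Ranked: H > G > A > C > F.

H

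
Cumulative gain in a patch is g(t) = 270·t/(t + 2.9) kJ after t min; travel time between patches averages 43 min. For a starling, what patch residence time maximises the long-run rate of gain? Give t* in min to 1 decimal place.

11.2 min

Maximise g(t)/(T+t): set derivative to zero → g'(t)(T+t) = g(t).
g'(t) = 270·2.9/(t + 2.9)². Setting 270·2.9/(t+2.9)² = 270t/[(t+2.9)(43+t)] gives 2.9(43+t) = t(t+2.9), so t² = 2.9×43 = 124.7.
t* = √124.7 = 11.17 min.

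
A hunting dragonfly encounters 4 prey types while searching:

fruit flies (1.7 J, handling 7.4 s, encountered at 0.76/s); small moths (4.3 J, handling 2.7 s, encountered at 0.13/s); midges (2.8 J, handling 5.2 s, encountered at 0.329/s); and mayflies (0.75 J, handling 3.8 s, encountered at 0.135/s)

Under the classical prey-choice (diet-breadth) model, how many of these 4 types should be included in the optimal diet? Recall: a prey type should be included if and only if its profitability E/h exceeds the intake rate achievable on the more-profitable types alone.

E/h in descending order: small moths 1.59, midges 0.538, fruit flies 0.23, mayflies 0.197 J/s. The optimal diet is the largest prefix of this list for which every included type satisfies E_i/h_i > R on the types above it.
Rate on top 1: 0.4138. midges: 0.538 > 0.4138 → include.
Rate on top 2: 0.4834. fruit flies: 0.23 < 0.4834 → exclude; stop.
Optimal diet: small moths, midges — 2 of 4 types.

2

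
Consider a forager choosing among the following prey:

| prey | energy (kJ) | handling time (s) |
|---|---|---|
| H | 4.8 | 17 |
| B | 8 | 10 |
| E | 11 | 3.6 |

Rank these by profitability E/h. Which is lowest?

H

In descending order of E/h:
E: 11/3.6 = 3.06 kJ/s
B: 8/10 = 0.8 kJ/s
H: 4.8/17 = 0.282 kJ/s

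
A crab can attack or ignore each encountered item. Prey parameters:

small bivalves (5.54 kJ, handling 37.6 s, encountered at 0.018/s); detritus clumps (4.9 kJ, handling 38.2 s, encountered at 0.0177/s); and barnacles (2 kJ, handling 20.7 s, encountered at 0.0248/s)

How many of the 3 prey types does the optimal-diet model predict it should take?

3

Rank by E/h (kJ/s): small bivalves 0.147, detritus clumps 0.128, barnacles 0.0966. Include each in turn until the next type's E/h falls below the running intake rate.
Rate on top 1: 0.05947. detritus clumps: 0.128 > 0.05947 → include.
Rate on top 2: 0.07924. barnacles: 0.0966 > 0.07924 → include.
Optimal diet: small bivalves, detritus clumps, barnacles — 3 of 3 types.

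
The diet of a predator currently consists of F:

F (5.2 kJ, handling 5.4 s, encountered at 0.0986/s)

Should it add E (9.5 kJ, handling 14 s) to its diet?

Yes

On F alone, R = ΣλE/(1+Σλh) = 0.5127/1.532 = 0.3346 kJ/s.
E: E/h = 9.5/14 = 0.6786 kJ/s.
Since 0.6786 > R, including E increases the long-run rate.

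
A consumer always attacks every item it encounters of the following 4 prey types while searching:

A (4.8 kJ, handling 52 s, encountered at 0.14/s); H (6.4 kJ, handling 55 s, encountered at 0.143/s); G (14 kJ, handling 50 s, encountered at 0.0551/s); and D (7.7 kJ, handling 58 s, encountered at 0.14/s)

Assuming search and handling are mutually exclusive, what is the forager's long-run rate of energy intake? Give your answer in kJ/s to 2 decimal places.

R = (0.14×4.8 + 0.143×6.4 + 0.0551×14 + 0.14×7.7) / (1 + 0.14×52 + 0.143×55 + 0.0551×50 + 0.14×58) = 3.437/27.02 = 0.1272 kJ/s.

0.13 kJ/s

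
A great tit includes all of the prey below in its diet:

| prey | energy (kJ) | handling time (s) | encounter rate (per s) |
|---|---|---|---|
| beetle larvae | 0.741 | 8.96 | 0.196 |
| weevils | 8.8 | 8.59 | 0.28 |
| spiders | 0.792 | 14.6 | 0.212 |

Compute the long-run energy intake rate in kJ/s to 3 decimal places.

R = Σλ_iE_i / (1 + Σλ_ih_i)
Numerator: 0.196×0.741 + 0.28×8.8 + 0.212×0.792 = 2.777
Denominator: 1 + 0.196×8.96 + 0.28×8.59 + 0.212×14.6 = 8.257
R = 2.777/8.257 = 0.3364 kJ/s

0.336 kJ/s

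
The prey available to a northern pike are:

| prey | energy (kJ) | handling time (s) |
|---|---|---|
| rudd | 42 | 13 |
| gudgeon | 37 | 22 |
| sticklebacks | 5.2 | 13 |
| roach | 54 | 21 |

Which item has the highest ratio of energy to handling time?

Profitability E/h (kJ/s): rudd = 42/13 = 3.23, gudgeon = 37/22 = 1.68, sticklebacks = 5.2/13 = 0.4, roach = 54/21 = 2.57.
Ranked: rudd > roach > gudgeon > sticklebacks.

rudd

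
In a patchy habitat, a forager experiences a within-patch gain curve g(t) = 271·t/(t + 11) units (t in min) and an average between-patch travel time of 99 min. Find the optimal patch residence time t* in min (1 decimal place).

33.0 min

By the marginal value theorem, leave when the instantaneous gain rate g'(t) equals the habitat-wide average g(t)/(T + t).
g'(t) = 271·11/(t + 11)². Setting 271·11/(t+11)² = 271t/[(t+11)(99+t)] gives 11(99+t) = t(t+11), so t² = 11×99 = 1089.
t* = √1089 = 33 min.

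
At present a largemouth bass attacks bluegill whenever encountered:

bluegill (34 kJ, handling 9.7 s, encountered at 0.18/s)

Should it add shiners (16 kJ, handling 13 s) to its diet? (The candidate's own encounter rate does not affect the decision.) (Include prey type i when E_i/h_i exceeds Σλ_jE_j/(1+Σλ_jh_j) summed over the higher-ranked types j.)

Current rate: (0.18×34)/(1 + 0.18×9.7) = 2.229 kJ/s.
shiners: E/h = 16/13 = 1.231 kJ/s.
1.231 < 2.229, so adding shiners would lower the average — exclude it.

No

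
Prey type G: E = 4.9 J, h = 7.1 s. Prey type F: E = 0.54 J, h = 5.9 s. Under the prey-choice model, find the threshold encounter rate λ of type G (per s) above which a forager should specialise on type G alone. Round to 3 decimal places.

Drop type F once their profitability E₂/h₂ falls below the rate achievable on type G alone: E₂/h₂ = λE₁/(1 + λh₁).
Solve for λ: λE₁h₂ = E₂(1 + λh₁) → λ(E₁h₂ − E₂h₁) = E₂ → λ = E₂/(E₁h₂ − E₂h₁).
λ = 0.54/(4.9×5.9 − 0.54×7.1) = 0.54/25.08 = 0.02153 per s.

0.022 per s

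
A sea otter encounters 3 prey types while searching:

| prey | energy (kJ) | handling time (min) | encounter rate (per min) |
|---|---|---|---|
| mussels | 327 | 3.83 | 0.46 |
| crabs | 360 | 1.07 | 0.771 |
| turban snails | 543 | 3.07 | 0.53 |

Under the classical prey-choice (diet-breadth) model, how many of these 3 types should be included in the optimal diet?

2

Rank by E/h (kJ/min): crabs 336, turban snails 177, mussels 85.4. Include each in turn until the next type's E/h falls below the running intake rate.
Rate on top 1: 152.1. turban snails: 177 > 152.1 → include.
Rate on top 2: 163.8. mussels: 85.4 < 163.8 → exclude; stop.
Optimal diet: crabs, turban snails — 2 of 3 types.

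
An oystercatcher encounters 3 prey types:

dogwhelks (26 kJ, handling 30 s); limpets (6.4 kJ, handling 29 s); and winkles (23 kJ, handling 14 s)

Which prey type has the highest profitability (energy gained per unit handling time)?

In descending order of E/h:
winkles: 23/14 = 1.64 kJ/s
dogwhelks: 26/30 = 0.867 kJ/s
limpets: 6.4/29 = 0.221 kJ/s

winkles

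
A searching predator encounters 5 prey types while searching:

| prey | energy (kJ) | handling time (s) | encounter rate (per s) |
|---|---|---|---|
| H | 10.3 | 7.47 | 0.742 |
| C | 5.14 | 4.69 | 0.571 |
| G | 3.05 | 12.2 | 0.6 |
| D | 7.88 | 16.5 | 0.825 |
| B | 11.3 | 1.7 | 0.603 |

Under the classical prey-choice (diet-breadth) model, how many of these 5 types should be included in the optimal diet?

1

Profitabilities (E/h, kJ/s): B 6.65, H 1.38, C 1.1, D 0.478, G 0.25. Add prey in this order while the next type's profitability exceeds the intake rate on those already taken.
Rate on top 1: 3.365. H: 1.38 < 3.365 → exclude; stop.
Optimal diet: B — 1 of 5 types.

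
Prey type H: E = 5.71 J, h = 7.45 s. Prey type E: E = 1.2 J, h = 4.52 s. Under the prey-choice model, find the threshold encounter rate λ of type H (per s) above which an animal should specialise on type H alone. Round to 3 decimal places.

At the threshold, the rate on type H alone equals the profitability of type E: λ·5.71/(1 + λ·7.45) = 1.2/4.52 = 0.2655.
Rearranging, λ(5.71 − 0.2655×7.45) = 0.2655, so λ = 0.2655/3.732 = 0.07114 per s.

0.071 per s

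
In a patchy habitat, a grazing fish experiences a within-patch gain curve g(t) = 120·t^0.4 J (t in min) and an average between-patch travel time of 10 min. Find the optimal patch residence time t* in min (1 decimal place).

6.7 min

Optimal t* satisfies g'(t*) = g(t*)/(T + t*).
g'(t) = 0.4·120·t^-0.6. Setting 0.4·120·t^-0.6 = 120·t^0.4/(10+t) gives 0.4(10+t) = t, so 0.60·t = 0.4×10.
t* = 0.4×10/0.60 = 6.667 min.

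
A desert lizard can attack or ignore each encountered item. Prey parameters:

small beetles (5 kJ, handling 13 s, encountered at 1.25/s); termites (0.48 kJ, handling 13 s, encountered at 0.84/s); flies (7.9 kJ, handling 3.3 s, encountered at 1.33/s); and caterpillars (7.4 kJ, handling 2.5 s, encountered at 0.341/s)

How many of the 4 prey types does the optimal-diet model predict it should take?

2

Rank by E/h (kJ/s): caterpillars 2.96, flies 2.39, small beetles 0.385, termites 0.0369. Include each in turn until the next type's E/h falls below the running intake rate.
Rate on top 1: 1.362. flies: 2.39 > 1.362 → include.
Rate on top 2: 2.088. small beetles: 0.385 < 2.088 → exclude; stop.
Optimal diet: caterpillars, flies — 2 of 4 types.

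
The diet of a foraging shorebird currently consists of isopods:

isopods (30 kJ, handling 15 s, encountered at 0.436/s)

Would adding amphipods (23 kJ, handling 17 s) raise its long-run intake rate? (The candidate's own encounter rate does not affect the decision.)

Current rate: (0.436×30)/(1 + 0.436×15) = 1.735 kJ/s.
amphipods: E/h = 23/17 = 1.353 kJ/s.
Since 1.353 < R, time spent handling amphipods is better spent searching.

No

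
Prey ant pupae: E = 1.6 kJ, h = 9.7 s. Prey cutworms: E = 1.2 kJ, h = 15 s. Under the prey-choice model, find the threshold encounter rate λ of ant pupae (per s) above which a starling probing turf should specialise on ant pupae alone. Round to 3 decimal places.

0.097 per s

At the threshold, the rate on ant pupae alone equals the profitability of cutworms: λ·1.6/(1 + λ·9.7) = 1.2/15 = 0.08.
Rearranging, λ(1.6 − 0.08×9.7) = 0.08, so λ = 0.08/0.824 = 0.09709 per s.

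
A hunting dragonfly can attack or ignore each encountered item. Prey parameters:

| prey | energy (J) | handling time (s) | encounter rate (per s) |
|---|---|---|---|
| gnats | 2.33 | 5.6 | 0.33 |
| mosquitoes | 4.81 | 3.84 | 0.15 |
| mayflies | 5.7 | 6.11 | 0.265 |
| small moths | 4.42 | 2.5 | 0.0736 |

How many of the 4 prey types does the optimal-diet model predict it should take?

Profitabilities (E/h, J/s): small moths 1.77, mosquitoes 1.25, mayflies 0.933, gnats 0.416. Add prey in this order while the next type's profitability exceeds the intake rate on those already taken.
Rate on top 1: 0.2748. mosquitoes: 1.25 > 0.2748 → include.
Rate on top 2: 0.5948. mayflies: 0.933 > 0.5948 → include.
Rate on top 3: 0.7568. gnats: 0.416 < 0.7568 → exclude; stop.
Optimal diet: small moths, mosquitoes, mayflies — 3 of 4 types.

3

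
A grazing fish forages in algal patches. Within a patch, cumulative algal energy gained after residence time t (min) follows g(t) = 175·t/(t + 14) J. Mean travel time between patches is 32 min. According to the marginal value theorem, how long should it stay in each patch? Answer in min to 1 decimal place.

21.2 min

Maximise g(t)/(T+t): set derivative to zero → g'(t)(T+t) = g(t).
g'(t) = 175·14/(t + 14)². Setting 175·14/(t+14)² = 175t/[(t+14)(32+t)] gives 14(32+t) = t(t+14), so t² = 14×32 = 448.
t* = √448 = 21.17 min.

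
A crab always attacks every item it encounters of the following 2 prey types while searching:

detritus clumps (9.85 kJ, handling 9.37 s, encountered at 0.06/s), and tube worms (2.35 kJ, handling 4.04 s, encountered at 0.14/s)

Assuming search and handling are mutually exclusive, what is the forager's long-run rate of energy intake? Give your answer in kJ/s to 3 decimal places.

R = (0.06×9.85 + 0.14×2.35) / (1 + 0.06×9.37 + 0.14×4.04) = 0.92/2.128 = 0.4324 kJ/s.

0.432 kJ/s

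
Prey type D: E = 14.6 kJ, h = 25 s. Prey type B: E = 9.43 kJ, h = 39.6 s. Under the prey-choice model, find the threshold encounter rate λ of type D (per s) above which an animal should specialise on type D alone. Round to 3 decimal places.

Drop type B once their profitability E₂/h₂ falls below the rate achievable on type D alone: E₂/h₂ = λE₁/(1 + λh₁).
Solve for λ: λE₁h₂ = E₂(1 + λh₁) → λ(E₁h₂ − E₂h₁) = E₂ → λ = E₂/(E₁h₂ − E₂h₁).
λ = 9.43/(14.6×39.6 − 9.43×25) = 9.43/342.4 = 0.02754 per s.

0.028 per s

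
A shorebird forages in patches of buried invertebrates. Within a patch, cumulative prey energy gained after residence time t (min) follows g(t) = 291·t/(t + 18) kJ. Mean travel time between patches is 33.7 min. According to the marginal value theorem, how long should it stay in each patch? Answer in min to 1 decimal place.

Maximise g(t)/(T+t): set derivative to zero → g'(t)(T+t) = g(t).
g'(t) = 291·18/(t + 18)². Setting 291·18/(t+18)² = 291t/[(t+18)(33.7+t)] gives 18(33.7+t) = t(t+18), so t² = 18×33.7 = 606.6.
t* = √606.6 = 24.63 min.

24.6 min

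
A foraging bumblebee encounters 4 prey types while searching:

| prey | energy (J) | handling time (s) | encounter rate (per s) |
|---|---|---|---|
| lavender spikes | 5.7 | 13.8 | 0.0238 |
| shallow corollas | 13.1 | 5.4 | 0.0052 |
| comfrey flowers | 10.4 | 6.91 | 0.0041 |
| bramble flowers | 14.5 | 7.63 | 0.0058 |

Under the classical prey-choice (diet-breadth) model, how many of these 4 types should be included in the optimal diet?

4

E/h in descending order: shallow corollas 2.43, bramble flowers 1.9, comfrey flowers 1.51, lavender spikes 0.413 J/s. The optimal diet is the largest prefix of this list for which every included type satisfies E_i/h_i > R on the types above it.
Rate on top 1: 0.06626. bramble flowers: 1.9 > 0.06626 → include.
Rate on top 2: 0.142. comfrey flowers: 1.51 > 0.142 → include.
Rate on top 3: 0.177. lavender spikes: 0.413 > 0.177 → include.
Optimal diet: shallow corollas, bramble flowers, comfrey flowers, lavender spikes — 4 of 4 types.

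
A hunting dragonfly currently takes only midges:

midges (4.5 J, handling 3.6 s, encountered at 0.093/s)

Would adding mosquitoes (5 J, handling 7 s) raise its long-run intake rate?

Yes

Intake rate on the current diet: R = (0.093×4.5) / (1 + 0.093×3.6) = 0.4185/1.335 = 0.3135 J/s.
Profitability of mosquitoes: 5/7 = 0.7143 J/s.
Since 0.7143 > R, including mosquitoes increases the long-run rate.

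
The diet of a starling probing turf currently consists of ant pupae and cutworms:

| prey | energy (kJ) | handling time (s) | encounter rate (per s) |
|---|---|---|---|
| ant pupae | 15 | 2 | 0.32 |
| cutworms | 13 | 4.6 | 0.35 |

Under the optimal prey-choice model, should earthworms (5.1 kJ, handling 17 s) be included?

No

Intake rate on the current diet: R = (0.32×15 + 0.35×13) / (1 + 0.32×2 + 0.35×4.6) = 9.35/3.25 = 2.877 kJ/s.
earthworms: E/h = 5.1/17 = 0.3 kJ/s.
0.3 < 2.877, so adding earthworms would lower the average — exclude it.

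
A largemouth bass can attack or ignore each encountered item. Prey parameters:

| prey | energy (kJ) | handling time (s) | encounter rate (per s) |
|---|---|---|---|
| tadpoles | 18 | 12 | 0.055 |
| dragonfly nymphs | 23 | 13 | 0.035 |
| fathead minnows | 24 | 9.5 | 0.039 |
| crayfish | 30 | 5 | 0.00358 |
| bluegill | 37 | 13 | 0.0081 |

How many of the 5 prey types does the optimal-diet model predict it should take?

5

E/h in descending order: crayfish 6, bluegill 2.85, fathead minnows 2.53, dragonfly nymphs 1.77, tadpoles 1.5 kJ/s. The optimal diet is the largest prefix of this list for which every included type satisfies E_i/h_i > R on the types above it.
Rate on top 1: 0.1055. bluegill: 2.85 > 0.1055 → include.
Rate on top 2: 0.3624. fathead minnows: 2.53 > 0.3624 → include.
Rate on top 3: 0.8992. dragonfly nymphs: 1.77 > 0.8992 → include.
Rate on top 4: 1.102. tadpoles: 1.5 > 1.102 → include.
Optimal diet: crayfish, bluegill, fathead minnows, dragonfly nymphs, tadpoles — 5 of 5 types.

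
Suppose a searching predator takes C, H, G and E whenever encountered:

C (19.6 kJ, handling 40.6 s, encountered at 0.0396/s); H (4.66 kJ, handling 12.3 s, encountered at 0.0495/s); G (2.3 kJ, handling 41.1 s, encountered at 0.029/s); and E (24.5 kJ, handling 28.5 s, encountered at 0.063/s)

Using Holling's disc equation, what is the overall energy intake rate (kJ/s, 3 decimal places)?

0.422 kJ/s

R = Σλ_iE_i / (1 + Σλ_ih_i)
Numerator: 0.0396×19.6 + 0.0495×4.66 + 0.029×2.3 + 0.063×24.5 = 2.617
Denominator: 1 + 0.0396×40.6 + 0.0495×12.3 + 0.029×41.1 + 0.063×28.5 = 6.204
R = 2.617/6.204 = 0.4218 kJ/s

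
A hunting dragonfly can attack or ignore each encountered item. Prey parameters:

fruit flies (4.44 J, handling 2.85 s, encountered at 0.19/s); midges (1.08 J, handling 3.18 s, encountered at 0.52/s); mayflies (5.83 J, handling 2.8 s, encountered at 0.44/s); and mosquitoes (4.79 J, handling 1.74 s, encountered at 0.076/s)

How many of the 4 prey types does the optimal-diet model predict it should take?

E/h in descending order: mosquitoes 2.75, mayflies 2.08, fruit flies 1.56, midges 0.34 J/s. The optimal diet is the largest prefix of this list for which every included type satisfies E_i/h_i > R on the types above it.
Rate on top 1: 0.3215. mayflies: 2.08 > 0.3215 → include.
Rate on top 2: 1.239. fruit flies: 1.56 > 1.239 → include.
Rate on top 3: 1.298. midges: 0.34 < 1.298 → exclude; stop.
Optimal diet: mosquitoes, mayflies, fruit flies — 3 of 4 types.

3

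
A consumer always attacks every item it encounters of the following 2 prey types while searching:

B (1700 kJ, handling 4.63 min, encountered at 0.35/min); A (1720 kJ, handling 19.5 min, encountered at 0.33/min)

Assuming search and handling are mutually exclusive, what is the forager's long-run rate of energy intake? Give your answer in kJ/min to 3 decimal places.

128.386 kJ/min

R = (0.35×1700 + 0.33×1720) / (1 + 0.35×4.63 + 0.33×19.5) = 1163/9.056 = 128.4 kJ/min.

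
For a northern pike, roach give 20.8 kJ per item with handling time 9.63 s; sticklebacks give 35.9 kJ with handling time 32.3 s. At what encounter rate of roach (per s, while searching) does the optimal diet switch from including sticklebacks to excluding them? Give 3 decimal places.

0.110 per s

At the threshold, the rate on roach alone equals the profitability of sticklebacks: λ·20.8/(1 + λ·9.63) = 35.9/32.3 = 1.111.
Rearranging, λ(20.8 − 1.111×9.63) = 1.111, so λ = 1.111/10.1 = 0.1101 per s.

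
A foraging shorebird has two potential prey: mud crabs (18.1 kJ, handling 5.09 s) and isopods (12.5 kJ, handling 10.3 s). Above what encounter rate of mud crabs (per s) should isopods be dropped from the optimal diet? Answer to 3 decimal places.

0.102 per s

Drop isopods once their profitability E₂/h₂ falls below the rate achievable on mud crabs alone: E₂/h₂ = λE₁/(1 + λh₁).
Solve for λ: λE₁h₂ = E₂(1 + λh₁) → λ(E₁h₂ − E₂h₁) = E₂ → λ = E₂/(E₁h₂ − E₂h₁).
λ = 12.5/(18.1×10.3 − 12.5×5.09) = 12.5/122.8 = 0.1018 per s.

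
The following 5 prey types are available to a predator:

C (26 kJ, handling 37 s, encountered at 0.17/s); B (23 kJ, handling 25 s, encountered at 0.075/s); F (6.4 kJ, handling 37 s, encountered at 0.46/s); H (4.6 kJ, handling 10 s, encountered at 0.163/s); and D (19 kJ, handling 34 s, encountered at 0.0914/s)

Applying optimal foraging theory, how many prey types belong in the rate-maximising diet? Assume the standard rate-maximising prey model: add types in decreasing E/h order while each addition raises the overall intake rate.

Profitabilities (E/h, kJ/s): B 0.92, C 0.703, D 0.559, H 0.46, F 0.173. Add prey in this order while the next type's profitability exceeds the intake rate on those already taken.
Rate on top 1: 0.6. C: 0.703 > 0.6 → include.
Rate on top 2: 0.6705. D: 0.559 < 0.6705 → exclude; stop.
Optimal diet: B, C — 2 of 5 types.

2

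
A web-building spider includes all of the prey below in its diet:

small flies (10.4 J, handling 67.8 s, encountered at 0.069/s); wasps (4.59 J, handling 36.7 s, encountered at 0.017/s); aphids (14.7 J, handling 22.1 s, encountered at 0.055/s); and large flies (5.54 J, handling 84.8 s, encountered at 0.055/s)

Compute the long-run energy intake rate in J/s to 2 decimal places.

0.16 J/s

Energy encountered per unit search time: 0.069×10.4 + 0.017×4.59 + 0.055×14.7 + 0.055×5.54 = 1.909 J/s.
Handling time per unit search time: 0.069×67.8 + 0.017×36.7 + 0.055×22.1 + 0.055×84.8 = 11.18.
Rate = 1.909/(1 + 11.18) = 0.1567 J/s.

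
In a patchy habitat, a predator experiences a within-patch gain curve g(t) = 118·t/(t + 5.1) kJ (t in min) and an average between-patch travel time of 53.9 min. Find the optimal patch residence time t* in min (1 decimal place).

Optimal t* satisfies g'(t*) = g(t*)/(T + t*).
g'(t) = 118·5.1/(t + 5.1)². Setting 118·5.1/(t+5.1)² = 118t/[(t+5.1)(53.9+t)] gives 5.1(53.9+t) = t(t+5.1), so t² = 5.1×53.9 = 274.9.
t* = √274.9 = 16.58 min.

16.6 min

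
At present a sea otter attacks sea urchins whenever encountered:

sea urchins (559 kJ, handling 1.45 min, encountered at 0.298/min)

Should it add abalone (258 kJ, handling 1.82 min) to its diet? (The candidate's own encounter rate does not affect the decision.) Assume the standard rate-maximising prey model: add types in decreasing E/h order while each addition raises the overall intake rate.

Yes

Current rate: (0.298×559)/(1 + 0.298×1.45) = 116.3 kJ/min.
Profitability of abalone: 258/1.82 = 141.8 kJ/min.
Since 141.8 > R, including abalone increases the long-run rate.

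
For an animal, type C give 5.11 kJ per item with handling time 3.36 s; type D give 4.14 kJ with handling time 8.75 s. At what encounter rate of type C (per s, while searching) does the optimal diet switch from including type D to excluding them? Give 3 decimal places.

The zero-one rule: include type D iff E₂/h₂ > λE₁/(1+λh₁). Equality gives the switch point.
λE₁h₂ = E₂ + λE₂h₁ ⇒ λ = E₂/(E₁h₂ − E₂h₁) = 4.14/(44.71 − 13.91) = 0.1344 per s.

0.134 per s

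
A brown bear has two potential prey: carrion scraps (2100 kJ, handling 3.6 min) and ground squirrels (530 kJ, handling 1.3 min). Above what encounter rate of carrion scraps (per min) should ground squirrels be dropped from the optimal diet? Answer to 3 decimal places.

At the threshold, the rate on carrion scraps alone equals the profitability of ground squirrels: λ·2100/(1 + λ·3.6) = 530/1.3 = 407.7.
Rearranging, λ(2100 − 407.7×3.6) = 407.7, so λ = 407.7/632.3 = 0.6448 per min.

0.645 per min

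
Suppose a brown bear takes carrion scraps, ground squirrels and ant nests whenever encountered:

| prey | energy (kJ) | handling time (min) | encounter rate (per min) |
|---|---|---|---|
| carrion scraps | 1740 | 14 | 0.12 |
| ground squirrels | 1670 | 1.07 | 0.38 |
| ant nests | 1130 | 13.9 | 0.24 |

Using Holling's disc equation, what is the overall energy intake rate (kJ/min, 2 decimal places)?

R = (0.12×1740 + 0.38×1670 + 0.24×1130) / (1 + 0.12×14 + 0.38×1.07 + 0.24×13.9) = 1115/6.423 = 173.5 kJ/min.

173.54 kJ/min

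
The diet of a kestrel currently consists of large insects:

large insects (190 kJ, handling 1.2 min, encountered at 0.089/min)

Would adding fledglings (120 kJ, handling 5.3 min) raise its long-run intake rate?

Current rate: (0.089×190)/(1 + 0.089×1.2) = 15.28 kJ/min.
fledglings: E/h = 120/5.3 = 22.64 kJ/min.
22.64 > 15.28, so adding fledglings raises the average — include it.

Yes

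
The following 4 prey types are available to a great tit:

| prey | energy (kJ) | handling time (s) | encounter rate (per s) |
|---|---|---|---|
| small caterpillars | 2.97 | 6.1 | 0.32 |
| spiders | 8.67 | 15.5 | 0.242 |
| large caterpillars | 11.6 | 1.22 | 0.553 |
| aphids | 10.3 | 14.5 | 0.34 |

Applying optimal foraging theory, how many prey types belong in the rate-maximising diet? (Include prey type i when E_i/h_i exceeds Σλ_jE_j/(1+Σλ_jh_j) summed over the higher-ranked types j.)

Profitabilities (E/h, kJ/s): large caterpillars 9.51, aphids 0.71, spiders 0.559, small caterpillars 0.487. Add prey in this order while the next type's profitability exceeds the intake rate on those already taken.
Rate on top 1: 3.831. aphids: 0.71 < 3.831 → exclude; stop.
Optimal diet: large caterpillars — 1 of 4 types.

1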